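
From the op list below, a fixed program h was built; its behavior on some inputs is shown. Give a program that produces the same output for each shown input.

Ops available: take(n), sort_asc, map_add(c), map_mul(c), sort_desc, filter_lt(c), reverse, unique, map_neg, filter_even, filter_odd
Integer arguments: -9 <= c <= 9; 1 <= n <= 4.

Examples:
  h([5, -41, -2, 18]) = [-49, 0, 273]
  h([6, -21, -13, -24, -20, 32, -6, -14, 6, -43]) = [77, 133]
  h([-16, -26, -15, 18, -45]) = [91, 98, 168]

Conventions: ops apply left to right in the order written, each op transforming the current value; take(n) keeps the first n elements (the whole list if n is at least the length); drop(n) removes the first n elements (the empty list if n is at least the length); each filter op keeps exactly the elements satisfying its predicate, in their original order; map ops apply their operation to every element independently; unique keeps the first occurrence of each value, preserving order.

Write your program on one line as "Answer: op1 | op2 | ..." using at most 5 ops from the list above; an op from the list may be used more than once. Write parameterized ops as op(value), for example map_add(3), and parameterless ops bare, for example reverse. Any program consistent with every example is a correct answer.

map_add(2) | take(3) | sort_desc | filter_lt(8) | map_mul(-7)

Check, running the answer program on each example:
  [5, -41, -2, 18] -> [7, -39, 0, 20] -> [7, -39, 0] -> [7, 0, -39] -> [7, 0, -39] -> [-49, 0, 273]
  [6, -21, -13, -24, -20, 32, -6, -14, 6, -43] -> [8, -19, -11, -22, -18, 34, -4, -12, 8, -41] -> [8, -19, -11] -> [8, -11, -19] -> [-11, -19] -> [77, 133]
  [-16, -26, -15, 18, -45] -> [-14, -24, -13, 20, -43] -> [-14, -24, -13] -> [-13, -14, -24] -> [-13, -14, -24] -> [91, 98, 168]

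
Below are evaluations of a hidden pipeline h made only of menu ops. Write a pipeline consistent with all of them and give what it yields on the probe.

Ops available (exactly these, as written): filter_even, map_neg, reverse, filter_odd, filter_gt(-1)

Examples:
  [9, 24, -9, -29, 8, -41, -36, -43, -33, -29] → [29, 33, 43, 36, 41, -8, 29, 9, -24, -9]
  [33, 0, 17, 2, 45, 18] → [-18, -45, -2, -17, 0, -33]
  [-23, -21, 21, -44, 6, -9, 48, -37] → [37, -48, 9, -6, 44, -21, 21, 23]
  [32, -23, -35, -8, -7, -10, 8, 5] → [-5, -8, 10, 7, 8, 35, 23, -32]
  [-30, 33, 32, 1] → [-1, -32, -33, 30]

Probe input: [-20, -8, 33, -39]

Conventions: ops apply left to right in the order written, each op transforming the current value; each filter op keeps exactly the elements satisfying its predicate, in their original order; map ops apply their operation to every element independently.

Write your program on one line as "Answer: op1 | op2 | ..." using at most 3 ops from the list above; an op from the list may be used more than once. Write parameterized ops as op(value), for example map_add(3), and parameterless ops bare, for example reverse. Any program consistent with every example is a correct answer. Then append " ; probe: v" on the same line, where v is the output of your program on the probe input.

map_neg | reverse ; probe: [39, -33, 8, 20]

Check, running the answer program on each example:
  [9, 24, -9, -29, 8, -41, -36, -43, -33, -29] -> [-9, -24, 9, 29, -8, 41, 36, 43, 33, 29] -> [29, 33, 43, 36, 41, -8, 29, 9, -24, -9]
  [33, 0, 17, 2, 45, 18] -> [-33, 0, -17, -2, -45, -18] -> [-18, -45, -2, -17, 0, -33]
  [-23, -21, 21, -44, 6, -9, 48, -37] -> [23, 21, -21, 44, -6, 9, -48, 37] -> [37, -48, 9, -6, 44, -21, 21, 23]
  [32, -23, -35, -8, -7, -10, 8, 5] -> [-32, 23, 35, 8, 7, 10, -8, -5] -> [-5, -8, 10, 7, 8, 35, 23, -32]
  [-30, 33, 32, 1] -> [30, -33, -32, -1] -> [-1, -32, -33, 30]
  probe: [-20, -8, 33, -39] -> [20, 8, -33, 39] -> [39, -33, 8, 20]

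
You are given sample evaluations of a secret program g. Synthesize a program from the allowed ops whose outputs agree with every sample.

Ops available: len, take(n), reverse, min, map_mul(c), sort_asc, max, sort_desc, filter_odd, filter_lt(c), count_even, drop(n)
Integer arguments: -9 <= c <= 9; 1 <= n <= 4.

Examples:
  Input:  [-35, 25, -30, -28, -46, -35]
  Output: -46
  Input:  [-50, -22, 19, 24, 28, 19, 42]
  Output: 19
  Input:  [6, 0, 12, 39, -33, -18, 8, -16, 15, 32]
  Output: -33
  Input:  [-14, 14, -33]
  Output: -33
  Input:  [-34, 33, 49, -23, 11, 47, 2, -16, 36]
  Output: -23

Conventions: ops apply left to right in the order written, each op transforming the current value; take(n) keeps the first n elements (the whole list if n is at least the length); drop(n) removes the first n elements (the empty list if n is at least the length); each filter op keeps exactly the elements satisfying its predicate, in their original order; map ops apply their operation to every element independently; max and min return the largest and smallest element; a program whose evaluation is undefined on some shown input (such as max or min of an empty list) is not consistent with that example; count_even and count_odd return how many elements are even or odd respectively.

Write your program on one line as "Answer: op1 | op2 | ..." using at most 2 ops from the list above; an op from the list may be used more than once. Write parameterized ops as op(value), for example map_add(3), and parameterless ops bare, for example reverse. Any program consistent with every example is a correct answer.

drop(2) | min

Check, running the answer program on each example:
  [-35, 25, -30, -28, -46, -35] -> [-30, -28, -46, -35] -> -46
  [-50, -22, 19, 24, 28, 19, 42] -> [19, 24, 28, 19, 42] -> 19
  [6, 0, 12, 39, -33, -18, 8, -16, 15, 32] -> [12, 39, -33, -18, 8, -16, 15, 32] -> -33
  [-14, 14, -33] -> [-33] -> -33
  [-34, 33, 49, -23, 11, 47, 2, -16, 36] -> [49, -23, 11, 47, 2, -16, 36] -> -23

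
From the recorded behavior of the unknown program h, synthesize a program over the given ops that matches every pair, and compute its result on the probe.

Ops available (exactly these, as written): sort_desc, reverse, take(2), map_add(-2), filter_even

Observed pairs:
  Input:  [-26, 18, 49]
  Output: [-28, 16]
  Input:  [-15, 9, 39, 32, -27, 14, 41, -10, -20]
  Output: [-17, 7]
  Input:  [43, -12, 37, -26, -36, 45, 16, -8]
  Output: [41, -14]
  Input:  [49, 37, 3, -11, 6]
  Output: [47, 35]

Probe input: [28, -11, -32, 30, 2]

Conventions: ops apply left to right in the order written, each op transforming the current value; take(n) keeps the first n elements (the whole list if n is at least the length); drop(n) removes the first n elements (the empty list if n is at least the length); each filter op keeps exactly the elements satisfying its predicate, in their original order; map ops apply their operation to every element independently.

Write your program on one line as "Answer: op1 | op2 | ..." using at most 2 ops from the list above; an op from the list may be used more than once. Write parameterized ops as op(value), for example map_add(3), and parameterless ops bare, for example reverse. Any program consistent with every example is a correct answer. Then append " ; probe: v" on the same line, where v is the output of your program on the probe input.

take(2) | map_add(-2) ; probe: [26, -13]

Check, running the answer program on each example:
  [-26, 18, 49] -> [-26, 18] -> [-28, 16]
  [-15, 9, 39, 32, -27, 14, 41, -10, -20] -> [-15, 9] -> [-17, 7]
  [43, -12, 37, -26, -36, 45, 16, -8] -> [43, -12] -> [41, -14]
  [49, 37, 3, -11, 6] -> [49, 37] -> [47, 35]
  probe: [28, -11, -32, 30, 2] -> [28, -11] -> [26, -13]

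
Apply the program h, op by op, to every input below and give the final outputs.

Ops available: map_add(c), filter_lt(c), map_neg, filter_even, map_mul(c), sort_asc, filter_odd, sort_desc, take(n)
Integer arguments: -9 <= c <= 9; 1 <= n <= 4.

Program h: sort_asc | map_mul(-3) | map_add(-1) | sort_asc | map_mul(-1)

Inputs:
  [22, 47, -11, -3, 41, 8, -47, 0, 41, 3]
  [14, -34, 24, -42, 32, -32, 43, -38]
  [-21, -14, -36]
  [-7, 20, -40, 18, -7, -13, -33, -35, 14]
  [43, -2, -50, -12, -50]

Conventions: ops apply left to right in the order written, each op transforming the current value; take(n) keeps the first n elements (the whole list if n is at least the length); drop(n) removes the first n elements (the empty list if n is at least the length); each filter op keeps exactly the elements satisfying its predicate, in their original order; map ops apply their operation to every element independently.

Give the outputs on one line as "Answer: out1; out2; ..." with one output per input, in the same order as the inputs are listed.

Execution, op by op:
  [22, 47, -11, -3, 41, 8, -47, 0, 41, 3] -> [-47, -11, -3, 0, 3, 8, 22, 41, 41, 47] -> [141, 33, 9, 0, -9, -24, -66, -123, -123, -141] -> [140, 32, 8, -1, -10, -25, -67, -124, -124, -142] -> [-142, -124, -124, -67, -25, -10, -1, 8, 32, 140] -> [142, 124, 124, 67, 25, 10, 1, -8, -32, -140]
  [14, -34, 24, -42, 32, -32, 43, -38] -> [-42, -38, -34, -32, 14, 24, 32, 43] -> [126, 114, 102, 96, -42, -72, -96, -129] -> [125, 113, 101, 95, -43, -73, -97, -130] -> [-130, -97, -73, -43, 95, 101, 113, 125] -> [130, 97, 73, 43, -95, -101, -113, -125]
  [-21, -14, -36] -> [-36, -21, -14] -> [108, 63, 42] -> [107, 62, 41] -> [41, 62, 107] -> [-41, -62, -107]
  [-7, 20, -40, 18, -7, -13, -33, -35, 14] -> [-40, -35, -33, -13, -7, -7, 14, 18, 20] -> [120, 105, 99, 39, 21, 21, -42, -54, -60] -> [119, 104, 98, 38, 20, 20, -43, -55, -61] -> [-61, -55, -43, 20, 20, 38, 98, 104, 119] -> [61, 55, 43, -20, -20, -38, -98, -104, -119]
  [43, -2, -50, -12, -50] -> [-50, -50, -12, -2, 43] -> [150, 150, 36, 6, -129] -> [149, 149, 35, 5, -130] -> [-130, 5, 35, 149, 149] -> [130, -5, -35, -149, -149]

[142, 124, 124, 67, 25, 10, 1, -8, -32, -140]; [130, 97, 73, 43, -95, -101, -113, -125]; [-41, -62, -107]; [61, 55, 43, -20, -20, -38, -98, -104, -119]; [130, -5, -35, -149, -149]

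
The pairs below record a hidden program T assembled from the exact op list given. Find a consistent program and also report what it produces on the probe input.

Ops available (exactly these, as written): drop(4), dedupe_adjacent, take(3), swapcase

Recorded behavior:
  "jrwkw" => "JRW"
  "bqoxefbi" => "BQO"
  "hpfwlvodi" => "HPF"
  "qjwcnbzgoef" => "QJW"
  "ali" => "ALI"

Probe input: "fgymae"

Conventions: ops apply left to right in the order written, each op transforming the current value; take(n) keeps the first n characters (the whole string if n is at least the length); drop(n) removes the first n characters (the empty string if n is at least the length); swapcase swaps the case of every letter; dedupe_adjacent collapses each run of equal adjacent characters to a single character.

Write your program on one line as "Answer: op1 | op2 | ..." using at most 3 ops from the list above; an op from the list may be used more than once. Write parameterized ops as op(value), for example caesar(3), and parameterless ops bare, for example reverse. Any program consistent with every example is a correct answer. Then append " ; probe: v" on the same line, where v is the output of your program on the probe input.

take(3) | swapcase ; probe: "FGY"

Check, running the answer program on each example:
  "jrwkw" -> "jrw" -> "JRW"
  "bqoxefbi" -> "bqo" -> "BQO"
  "hpfwlvodi" -> "hpf" -> "HPF"
  "qjwcnbzgoef" -> "qjw" -> "QJW"
  "ali" -> "ali" -> "ALI"
  probe: "fgymae" -> "fgy" -> "FGY"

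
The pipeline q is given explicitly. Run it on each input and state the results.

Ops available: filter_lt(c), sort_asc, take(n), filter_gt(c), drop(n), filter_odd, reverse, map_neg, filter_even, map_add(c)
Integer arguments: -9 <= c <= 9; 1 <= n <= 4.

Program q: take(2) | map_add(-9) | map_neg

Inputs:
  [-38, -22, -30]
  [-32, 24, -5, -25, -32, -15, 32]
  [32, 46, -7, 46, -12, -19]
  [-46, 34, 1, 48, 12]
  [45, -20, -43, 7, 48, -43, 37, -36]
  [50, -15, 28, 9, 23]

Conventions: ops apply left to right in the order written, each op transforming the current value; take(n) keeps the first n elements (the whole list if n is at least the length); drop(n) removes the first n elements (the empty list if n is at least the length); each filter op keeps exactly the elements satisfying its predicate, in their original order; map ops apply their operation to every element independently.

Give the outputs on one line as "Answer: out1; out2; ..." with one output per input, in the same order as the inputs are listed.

[47, 31]; [41, -15]; [-23, -37]; [55, -25]; [-36, 29]; [-41, 24]

Execution, op by op:
  [-38, -22, -30] -> [-38, -22] -> [-47, -31] -> [47, 31]
  [-32, 24, -5, -25, -32, -15, 32] -> [-32, 24] -> [-41, 15] -> [41, -15]
  [32, 46, -7, 46, -12, -19] -> [32, 46] -> [23, 37] -> [-23, -37]
  [-46, 34, 1, 48, 12] -> [-46, 34] -> [-55, 25] -> [55, -25]
  [45, -20, -43, 7, 48, -43, 37, -36] -> [45, -20] -> [36, -29] -> [-36, 29]
  [50, -15, 28, 9, 23] -> [50, -15] -> [41, -24] -> [-41, 24]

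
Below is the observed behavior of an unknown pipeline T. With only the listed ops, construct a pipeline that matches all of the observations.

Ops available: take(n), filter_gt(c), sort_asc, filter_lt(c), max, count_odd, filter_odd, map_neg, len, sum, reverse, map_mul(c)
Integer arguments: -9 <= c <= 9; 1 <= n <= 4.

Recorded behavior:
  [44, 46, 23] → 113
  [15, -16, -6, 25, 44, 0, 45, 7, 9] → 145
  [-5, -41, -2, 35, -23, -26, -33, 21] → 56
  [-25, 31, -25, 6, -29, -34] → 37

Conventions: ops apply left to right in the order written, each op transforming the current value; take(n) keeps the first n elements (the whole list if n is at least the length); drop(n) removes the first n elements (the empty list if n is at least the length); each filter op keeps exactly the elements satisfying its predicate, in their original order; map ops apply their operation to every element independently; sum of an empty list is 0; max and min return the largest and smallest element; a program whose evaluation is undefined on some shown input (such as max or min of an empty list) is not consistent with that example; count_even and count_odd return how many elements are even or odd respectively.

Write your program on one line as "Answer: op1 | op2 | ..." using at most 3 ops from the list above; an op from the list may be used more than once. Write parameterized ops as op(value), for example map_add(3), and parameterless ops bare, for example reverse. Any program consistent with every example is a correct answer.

filter_gt(1) | sum

Check, running the answer program on each example:
  [44, 46, 23] -> [44, 46, 23] -> 113
  [15, -16, -6, 25, 44, 0, 45, 7, 9] -> [15, 25, 44, 45, 7, 9] -> 145
  [-5, -41, -2, 35, -23, -26, -33, 21] -> [35, 21] -> 56
  [-25, 31, -25, 6, -29, -34] -> [31, 6] -> 37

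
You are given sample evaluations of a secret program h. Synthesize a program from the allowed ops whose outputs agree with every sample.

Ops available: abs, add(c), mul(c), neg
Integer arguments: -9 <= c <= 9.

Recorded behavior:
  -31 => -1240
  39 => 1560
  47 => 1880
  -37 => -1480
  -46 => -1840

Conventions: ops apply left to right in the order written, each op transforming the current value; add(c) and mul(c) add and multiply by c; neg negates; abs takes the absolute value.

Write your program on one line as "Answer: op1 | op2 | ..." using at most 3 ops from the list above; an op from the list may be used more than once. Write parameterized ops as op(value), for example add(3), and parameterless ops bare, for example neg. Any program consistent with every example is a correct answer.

mul(-8) | neg | mul(5)

Check, running the answer program on each example:
  -31 -> 248 -> -248 -> -1240
  39 -> -312 -> 312 -> 1560
  47 -> -376 -> 376 -> 1880
  -37 -> 296 -> -296 -> -1480
  -46 -> 368 -> -368 -> -1840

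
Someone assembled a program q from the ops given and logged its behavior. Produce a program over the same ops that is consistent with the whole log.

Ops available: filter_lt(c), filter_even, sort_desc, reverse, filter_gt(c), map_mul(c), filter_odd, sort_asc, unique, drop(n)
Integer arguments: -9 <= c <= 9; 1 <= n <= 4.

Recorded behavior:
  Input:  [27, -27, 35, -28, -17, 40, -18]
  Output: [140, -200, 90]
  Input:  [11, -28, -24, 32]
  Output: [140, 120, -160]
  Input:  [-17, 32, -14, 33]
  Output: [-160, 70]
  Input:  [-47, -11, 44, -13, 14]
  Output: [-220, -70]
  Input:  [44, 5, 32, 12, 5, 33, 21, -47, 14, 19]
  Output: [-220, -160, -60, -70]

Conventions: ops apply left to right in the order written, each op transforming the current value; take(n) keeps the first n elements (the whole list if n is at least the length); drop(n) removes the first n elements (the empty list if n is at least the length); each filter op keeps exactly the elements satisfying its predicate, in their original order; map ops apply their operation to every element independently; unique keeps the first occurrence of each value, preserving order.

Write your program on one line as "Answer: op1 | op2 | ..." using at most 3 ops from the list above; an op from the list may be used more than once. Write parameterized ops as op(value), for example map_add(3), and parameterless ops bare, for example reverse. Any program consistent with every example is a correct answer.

map_mul(-5) | filter_even

Check, running the answer program on each example:
  [27, -27, 35, -28, -17, 40, -18] -> [-135, 135, -175, 140, 85, -200, 90] -> [140, -200, 90]
  [11, -28, -24, 32] -> [-55, 140, 120, -160] -> [140, 120, -160]
  [-17, 32, -14, 33] -> [85, -160, 70, -165] -> [-160, 70]
  [-47, -11, 44, -13, 14] -> [235, 55, -220, 65, -70] -> [-220, -70]
  [44, 5, 32, 12, 5, 33, 21, -47, 14, 19] -> [-220, -25, -160, -60, -25, -165, -105, 235, -70, -95] -> [-220, -160, -60, -70]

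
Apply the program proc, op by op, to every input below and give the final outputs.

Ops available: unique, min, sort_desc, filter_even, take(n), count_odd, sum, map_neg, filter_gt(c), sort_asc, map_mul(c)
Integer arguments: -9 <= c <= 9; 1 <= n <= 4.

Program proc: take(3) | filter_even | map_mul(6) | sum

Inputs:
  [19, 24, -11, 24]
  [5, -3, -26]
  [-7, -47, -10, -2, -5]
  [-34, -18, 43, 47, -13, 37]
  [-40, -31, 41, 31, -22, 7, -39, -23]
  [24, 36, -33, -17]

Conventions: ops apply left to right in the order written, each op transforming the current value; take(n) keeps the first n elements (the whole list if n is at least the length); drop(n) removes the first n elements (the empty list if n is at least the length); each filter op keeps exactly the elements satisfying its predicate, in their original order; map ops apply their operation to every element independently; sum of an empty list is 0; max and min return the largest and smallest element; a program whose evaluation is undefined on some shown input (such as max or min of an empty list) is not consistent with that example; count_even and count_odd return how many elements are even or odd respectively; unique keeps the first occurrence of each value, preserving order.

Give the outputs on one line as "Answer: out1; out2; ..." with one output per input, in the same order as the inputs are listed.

144; -156; -60; -312; -240; 360

Execution, op by op:
  [19, 24, -11, 24] -> [19, 24, -11] -> [24] -> [144] -> 144
  [5, -3, -26] -> [5, -3, -26] -> [-26] -> [-156] -> -156
  [-7, -47, -10, -2, -5] -> [-7, -47, -10] -> [-10] -> [-60] -> -60
  [-34, -18, 43, 47, -13, 37] -> [-34, -18, 43] -> [-34, -18] -> [-204, -108] -> -312
  [-40, -31, 41, 31, -22, 7, -39, -23] -> [-40, -31, 41] -> [-40] -> [-240] -> -240
  [24, 36, -33, -17] -> [24, 36, -33] -> [24, 36] -> [144, 216] -> 360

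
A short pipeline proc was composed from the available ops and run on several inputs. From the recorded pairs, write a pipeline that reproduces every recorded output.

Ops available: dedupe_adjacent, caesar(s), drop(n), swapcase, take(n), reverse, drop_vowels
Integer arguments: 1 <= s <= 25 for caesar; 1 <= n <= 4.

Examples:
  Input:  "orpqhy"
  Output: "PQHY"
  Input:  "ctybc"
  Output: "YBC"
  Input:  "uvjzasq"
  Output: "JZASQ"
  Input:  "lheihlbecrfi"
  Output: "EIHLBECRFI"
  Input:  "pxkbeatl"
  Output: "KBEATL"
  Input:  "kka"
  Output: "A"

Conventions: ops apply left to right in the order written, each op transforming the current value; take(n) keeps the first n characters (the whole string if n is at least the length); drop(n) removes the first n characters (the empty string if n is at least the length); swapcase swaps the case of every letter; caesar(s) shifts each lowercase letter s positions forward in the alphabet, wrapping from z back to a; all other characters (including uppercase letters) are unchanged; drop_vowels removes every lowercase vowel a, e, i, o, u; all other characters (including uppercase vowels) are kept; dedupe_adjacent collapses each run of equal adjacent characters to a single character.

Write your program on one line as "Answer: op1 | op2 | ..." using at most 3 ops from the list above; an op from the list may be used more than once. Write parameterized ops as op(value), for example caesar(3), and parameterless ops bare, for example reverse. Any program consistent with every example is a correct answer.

drop(1) | drop(1) | swapcase

Check, running the answer program on each example:
  "orpqhy" -> "rpqhy" -> "pqhy" -> "PQHY"
  "ctybc" -> "tybc" -> "ybc" -> "YBC"
  "uvjzasq" -> "vjzasq" -> "jzasq" -> "JZASQ"
  "lheihlbecrfi" -> "heihlbecrfi" -> "eihlbecrfi" -> "EIHLBECRFI"
  "pxkbeatl" -> "xkbeatl" -> "kbeatl" -> "KBEATL"
  "kka" -> "ka" -> "a" -> "A"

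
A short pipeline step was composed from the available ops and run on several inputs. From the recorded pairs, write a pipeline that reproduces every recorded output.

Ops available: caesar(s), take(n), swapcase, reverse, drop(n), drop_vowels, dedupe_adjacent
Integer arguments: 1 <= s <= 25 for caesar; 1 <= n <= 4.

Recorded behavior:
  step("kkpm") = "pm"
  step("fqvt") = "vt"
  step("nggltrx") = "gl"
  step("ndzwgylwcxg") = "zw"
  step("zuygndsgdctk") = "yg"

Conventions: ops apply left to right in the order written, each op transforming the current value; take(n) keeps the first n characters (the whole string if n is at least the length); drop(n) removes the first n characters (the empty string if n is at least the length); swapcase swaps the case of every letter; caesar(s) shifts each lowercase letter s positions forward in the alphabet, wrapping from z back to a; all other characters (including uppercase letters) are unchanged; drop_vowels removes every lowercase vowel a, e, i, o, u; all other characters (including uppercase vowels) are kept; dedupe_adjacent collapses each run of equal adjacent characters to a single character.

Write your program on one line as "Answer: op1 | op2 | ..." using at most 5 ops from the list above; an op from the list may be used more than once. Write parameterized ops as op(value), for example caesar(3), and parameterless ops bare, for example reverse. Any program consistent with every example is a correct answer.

take(4) | drop(1) | reverse | take(2) | reverse

Check, running the answer program on each example:
  "kkpm" -> "kkpm" -> "kpm" -> "mpk" -> "mp" -> "pm"
  "fqvt" -> "fqvt" -> "qvt" -> "tvq" -> "tv" -> "vt"
  "nggltrx" -> "nggl" -> "ggl" -> "lgg" -> "lg" -> "gl"
  "ndzwgylwcxg" -> "ndzw" -> "dzw" -> "wzd" -> "wz" -> "zw"
  "zuygndsgdctk" -> "zuyg" -> "uyg" -> "gyu" -> "gy" -> "yg"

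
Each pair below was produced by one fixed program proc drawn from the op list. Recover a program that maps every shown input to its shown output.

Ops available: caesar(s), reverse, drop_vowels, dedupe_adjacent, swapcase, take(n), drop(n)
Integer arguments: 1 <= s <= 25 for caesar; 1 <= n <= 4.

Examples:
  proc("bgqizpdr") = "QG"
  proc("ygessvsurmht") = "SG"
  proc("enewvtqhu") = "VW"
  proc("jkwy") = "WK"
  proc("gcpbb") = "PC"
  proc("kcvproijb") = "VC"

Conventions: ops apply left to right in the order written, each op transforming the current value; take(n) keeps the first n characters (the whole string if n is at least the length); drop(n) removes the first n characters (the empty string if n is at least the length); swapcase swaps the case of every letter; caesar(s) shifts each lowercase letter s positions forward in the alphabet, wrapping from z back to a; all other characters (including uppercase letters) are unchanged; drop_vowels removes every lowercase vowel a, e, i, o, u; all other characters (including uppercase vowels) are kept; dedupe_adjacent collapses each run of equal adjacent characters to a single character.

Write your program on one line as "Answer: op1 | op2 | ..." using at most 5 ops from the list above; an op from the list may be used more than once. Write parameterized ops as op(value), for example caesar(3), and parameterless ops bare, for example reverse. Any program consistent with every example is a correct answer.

drop_vowels | swapcase | take(3) | drop(1) | reverse

Check, running the answer program on each example:
  "bgqizpdr" -> "bgqzpdr" -> "BGQZPDR" -> "BGQ" -> "GQ" -> "QG"
  "ygessvsurmht" -> "ygssvsrmht" -> "YGSSVSRMHT" -> "YGS" -> "GS" -> "SG"
  "enewvtqhu" -> "nwvtqh" -> "NWVTQH" -> "NWV" -> "WV" -> "VW"
  "jkwy" -> "jkwy" -> "JKWY" -> "JKW" -> "KW" -> "WK"
  "gcpbb" -> "gcpbb" -> "GCPBB" -> "GCP" -> "CP" -> "PC"
  "kcvproijb" -> "kcvprjb" -> "KCVPRJB" -> "KCV" -> "CV" -> "VC"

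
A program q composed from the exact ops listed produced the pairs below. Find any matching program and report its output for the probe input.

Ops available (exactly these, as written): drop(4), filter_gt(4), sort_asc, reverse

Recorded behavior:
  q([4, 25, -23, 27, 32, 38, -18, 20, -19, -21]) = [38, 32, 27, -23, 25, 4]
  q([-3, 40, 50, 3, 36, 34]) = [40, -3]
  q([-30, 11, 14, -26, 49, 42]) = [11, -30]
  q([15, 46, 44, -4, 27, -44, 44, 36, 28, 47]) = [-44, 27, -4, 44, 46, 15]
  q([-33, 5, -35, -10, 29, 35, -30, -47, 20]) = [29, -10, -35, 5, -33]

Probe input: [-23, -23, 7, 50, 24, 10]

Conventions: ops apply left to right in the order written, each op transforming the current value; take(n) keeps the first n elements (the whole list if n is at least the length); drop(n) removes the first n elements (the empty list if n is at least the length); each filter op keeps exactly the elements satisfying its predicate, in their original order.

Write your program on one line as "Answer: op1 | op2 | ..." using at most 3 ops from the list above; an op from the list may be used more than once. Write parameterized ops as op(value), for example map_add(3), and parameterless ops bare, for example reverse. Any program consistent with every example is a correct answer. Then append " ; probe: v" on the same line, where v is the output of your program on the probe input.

reverse | drop(4) ; probe: [-23, -23]

Check, running the answer program on each example:
  [4, 25, -23, 27, 32, 38, -18, 20, -19, -21] -> [-21, -19, 20, -18, 38, 32, 27, -23, 25, 4] -> [38, 32, 27, -23, 25, 4]
  [-3, 40, 50, 3, 36, 34] -> [34, 36, 3, 50, 40, -3] -> [40, -3]
  [-30, 11, 14, -26, 49, 42] -> [42, 49, -26, 14, 11, -30] -> [11, -30]
  [15, 46, 44, -4, 27, -44, 44, 36, 28, 47] -> [47, 28, 36, 44, -44, 27, -4, 44, 46, 15] -> [-44, 27, -4, 44, 46, 15]
  [-33, 5, -35, -10, 29, 35, -30, -47, 20] -> [20, -47, -30, 35, 29, -10, -35, 5, -33] -> [29, -10, -35, 5, -33]
  probe: [-23, -23, 7, 50, 24, 10] -> [10, 24, 50, 7, -23, -23] -> [-23, -23]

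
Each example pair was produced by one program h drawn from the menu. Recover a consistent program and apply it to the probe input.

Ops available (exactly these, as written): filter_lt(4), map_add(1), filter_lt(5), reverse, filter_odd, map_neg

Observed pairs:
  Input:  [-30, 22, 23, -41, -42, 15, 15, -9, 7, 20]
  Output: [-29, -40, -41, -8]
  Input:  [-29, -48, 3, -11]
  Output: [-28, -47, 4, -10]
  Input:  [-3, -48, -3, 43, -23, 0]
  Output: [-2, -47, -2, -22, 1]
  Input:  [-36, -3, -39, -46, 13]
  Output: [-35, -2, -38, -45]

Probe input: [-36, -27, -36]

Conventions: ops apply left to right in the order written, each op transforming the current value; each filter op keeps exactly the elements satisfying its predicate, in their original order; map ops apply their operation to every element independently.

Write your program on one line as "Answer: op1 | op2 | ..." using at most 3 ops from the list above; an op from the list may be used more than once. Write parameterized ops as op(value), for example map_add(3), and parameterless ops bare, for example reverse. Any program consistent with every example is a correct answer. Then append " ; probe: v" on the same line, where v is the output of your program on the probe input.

filter_lt(4) | map_add(1) ; probe: [-35, -26, -35]

Check, running the answer program on each example:
  [-30, 22, 23, -41, -42, 15, 15, -9, 7, 20] -> [-30, -41, -42, -9] -> [-29, -40, -41, -8]
  [-29, -48, 3, -11] -> [-29, -48, 3, -11] -> [-28, -47, 4, -10]
  [-3, -48, -3, 43, -23, 0] -> [-3, -48, -3, -23, 0] -> [-2, -47, -2, -22, 1]
  [-36, -3, -39, -46, 13] -> [-36, -3, -39, -46] -> [-35, -2, -38, -45]
  probe: [-36, -27, -36] -> [-36, -27, -36] -> [-35, -26, -35]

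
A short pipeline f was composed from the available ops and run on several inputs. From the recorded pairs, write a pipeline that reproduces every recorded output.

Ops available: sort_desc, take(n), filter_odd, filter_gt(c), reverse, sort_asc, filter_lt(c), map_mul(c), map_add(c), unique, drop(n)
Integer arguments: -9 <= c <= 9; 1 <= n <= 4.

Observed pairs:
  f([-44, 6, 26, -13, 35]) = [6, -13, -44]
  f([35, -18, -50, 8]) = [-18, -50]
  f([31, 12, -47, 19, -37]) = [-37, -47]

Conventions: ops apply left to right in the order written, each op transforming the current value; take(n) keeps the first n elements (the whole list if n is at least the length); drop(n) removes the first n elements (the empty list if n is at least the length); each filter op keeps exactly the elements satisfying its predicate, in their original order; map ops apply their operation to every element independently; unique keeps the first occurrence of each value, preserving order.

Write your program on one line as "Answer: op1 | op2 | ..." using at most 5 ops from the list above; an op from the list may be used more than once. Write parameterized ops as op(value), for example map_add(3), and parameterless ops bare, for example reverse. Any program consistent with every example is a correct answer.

sort_desc | reverse | filter_lt(8) | reverse

Check, running the answer program on each example:
  [-44, 6, 26, -13, 35] -> [35, 26, 6, -13, -44] -> [-44, -13, 6, 26, 35] -> [-44, -13, 6] -> [6, -13, -44]
  [35, -18, -50, 8] -> [35, 8, -18, -50] -> [-50, -18, 8, 35] -> [-50, -18] -> [-18, -50]
  [31, 12, -47, 19, -37] -> [31, 19, 12, -37, -47] -> [-47, -37, 12, 19, 31] -> [-47, -37] -> [-37, -47]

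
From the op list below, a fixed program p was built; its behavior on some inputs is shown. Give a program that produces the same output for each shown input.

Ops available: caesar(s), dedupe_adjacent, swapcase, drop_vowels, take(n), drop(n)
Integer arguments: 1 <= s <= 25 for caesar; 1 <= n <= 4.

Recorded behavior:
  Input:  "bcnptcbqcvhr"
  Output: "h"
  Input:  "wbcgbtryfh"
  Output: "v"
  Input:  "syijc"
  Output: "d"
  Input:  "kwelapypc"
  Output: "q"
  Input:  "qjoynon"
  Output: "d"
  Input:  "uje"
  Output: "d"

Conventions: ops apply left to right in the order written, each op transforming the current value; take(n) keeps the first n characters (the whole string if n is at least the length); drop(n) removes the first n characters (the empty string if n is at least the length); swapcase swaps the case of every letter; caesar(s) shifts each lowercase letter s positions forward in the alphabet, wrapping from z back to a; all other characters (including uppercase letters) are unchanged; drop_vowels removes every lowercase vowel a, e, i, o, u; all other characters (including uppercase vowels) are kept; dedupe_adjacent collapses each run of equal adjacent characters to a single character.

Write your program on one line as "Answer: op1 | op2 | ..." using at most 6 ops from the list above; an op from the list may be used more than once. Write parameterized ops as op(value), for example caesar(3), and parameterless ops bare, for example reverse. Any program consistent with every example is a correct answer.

caesar(2) | drop_vowels | take(2) | drop(1) | caesar(11) | caesar(7)

Check, running the answer program on each example:
  "bcnptcbqcvhr" -> "deprvedsexjt" -> "dprvdsxjt" -> "dp" -> "p" -> "a" -> "h"
  "wbcgbtryfh" -> "ydeidvtahj" -> "yddvthj" -> "yd" -> "d" -> "o" -> "v"
  "syijc" -> "uakle" -> "kl" -> "kl" -> "l" -> "w" -> "d"
  "kwelapypc" -> "mygncrare" -> "mygncrr" -> "my" -> "y" -> "j" -> "q"
  "qjoynon" -> "slqapqp" -> "slqpqp" -> "sl" -> "l" -> "w" -> "d"
  "uje" -> "wlg" -> "wlg" -> "wl" -> "l" -> "w" -> "d"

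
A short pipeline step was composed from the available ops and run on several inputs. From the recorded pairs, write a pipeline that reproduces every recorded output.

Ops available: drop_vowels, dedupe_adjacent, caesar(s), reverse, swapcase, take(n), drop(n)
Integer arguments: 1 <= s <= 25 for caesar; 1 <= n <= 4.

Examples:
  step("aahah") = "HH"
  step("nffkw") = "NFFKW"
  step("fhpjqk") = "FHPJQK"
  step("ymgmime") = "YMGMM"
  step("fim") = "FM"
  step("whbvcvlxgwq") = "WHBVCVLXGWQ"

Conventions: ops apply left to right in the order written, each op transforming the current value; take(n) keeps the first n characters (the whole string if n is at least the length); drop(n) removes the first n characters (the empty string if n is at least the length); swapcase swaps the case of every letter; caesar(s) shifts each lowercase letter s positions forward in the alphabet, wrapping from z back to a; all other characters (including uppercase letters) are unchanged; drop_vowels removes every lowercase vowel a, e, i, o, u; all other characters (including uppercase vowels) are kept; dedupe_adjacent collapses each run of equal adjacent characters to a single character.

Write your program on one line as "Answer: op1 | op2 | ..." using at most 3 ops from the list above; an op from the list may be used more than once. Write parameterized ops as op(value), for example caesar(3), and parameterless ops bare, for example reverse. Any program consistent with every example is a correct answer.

drop_vowels | swapcase

Check, running the answer program on each example:
  "aahah" -> "hh" -> "HH"
  "nffkw" -> "nffkw" -> "NFFKW"
  "fhpjqk" -> "fhpjqk" -> "FHPJQK"
  "ymgmime" -> "ymgmm" -> "YMGMM"
  "fim" -> "fm" -> "FM"
  "whbvcvlxgwq" -> "whbvcvlxgwq" -> "WHBVCVLXGWQ"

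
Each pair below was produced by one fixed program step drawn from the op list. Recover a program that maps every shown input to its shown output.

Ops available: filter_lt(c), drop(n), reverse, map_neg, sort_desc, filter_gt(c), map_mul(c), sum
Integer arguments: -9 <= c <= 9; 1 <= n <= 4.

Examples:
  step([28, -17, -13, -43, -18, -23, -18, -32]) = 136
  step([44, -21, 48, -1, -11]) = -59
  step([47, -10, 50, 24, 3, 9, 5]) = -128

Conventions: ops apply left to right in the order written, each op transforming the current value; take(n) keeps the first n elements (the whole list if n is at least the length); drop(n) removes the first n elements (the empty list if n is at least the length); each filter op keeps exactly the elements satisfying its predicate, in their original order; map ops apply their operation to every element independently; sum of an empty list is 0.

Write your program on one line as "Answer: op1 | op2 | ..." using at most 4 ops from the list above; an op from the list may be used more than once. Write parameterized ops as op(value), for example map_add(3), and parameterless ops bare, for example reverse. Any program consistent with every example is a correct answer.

map_neg | sort_desc | sum

Check, running the answer program on each example:
  [28, -17, -13, -43, -18, -23, -18, -32] -> [-28, 17, 13, 43, 18, 23, 18, 32] -> [43, 32, 23, 18, 18, 17, 13, -28] -> 136
  [44, -21, 48, -1, -11] -> [-44, 21, -48, 1, 11] -> [21, 11, 1, -44, -48] -> -59
  [47, -10, 50, 24, 3, 9, 5] -> [-47, 10, -50, -24, -3, -9, -5] -> [10, -3, -5, -9, -24, -47, -50] -> -128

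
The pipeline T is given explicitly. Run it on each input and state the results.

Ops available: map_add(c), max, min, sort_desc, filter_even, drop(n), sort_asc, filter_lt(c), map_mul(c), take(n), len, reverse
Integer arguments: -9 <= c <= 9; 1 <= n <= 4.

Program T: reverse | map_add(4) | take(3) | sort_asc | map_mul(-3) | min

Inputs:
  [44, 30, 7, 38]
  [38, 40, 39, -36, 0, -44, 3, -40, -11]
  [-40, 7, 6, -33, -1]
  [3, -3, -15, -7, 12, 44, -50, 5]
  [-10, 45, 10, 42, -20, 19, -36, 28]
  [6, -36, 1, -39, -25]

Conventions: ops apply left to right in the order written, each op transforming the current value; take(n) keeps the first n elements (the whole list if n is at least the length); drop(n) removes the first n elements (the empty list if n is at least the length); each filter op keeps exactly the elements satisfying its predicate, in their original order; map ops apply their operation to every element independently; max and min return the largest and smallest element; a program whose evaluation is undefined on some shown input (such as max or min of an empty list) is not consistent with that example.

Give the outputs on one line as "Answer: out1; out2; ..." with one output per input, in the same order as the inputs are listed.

Execution, op by op:
  [44, 30, 7, 38] -> [38, 7, 30, 44] -> [42, 11, 34, 48] -> [42, 11, 34] -> [11, 34, 42] -> [-33, -102, -126] -> -126
  [38, 40, 39, -36, 0, -44, 3, -40, -11] -> [-11, -40, 3, -44, 0, -36, 39, 40, 38] -> [-7, -36, 7, -40, 4, -32, 43, 44, 42] -> [-7, -36, 7] -> [-36, -7, 7] -> [108, 21, -21] -> -21
  [-40, 7, 6, -33, -1] -> [-1, -33, 6, 7, -40] -> [3, -29, 10, 11, -36] -> [3, -29, 10] -> [-29, 3, 10] -> [87, -9, -30] -> -30
  [3, -3, -15, -7, 12, 44, -50, 5] -> [5, -50, 44, 12, -7, -15, -3, 3] -> [9, -46, 48, 16, -3, -11, 1, 7] -> [9, -46, 48] -> [-46, 9, 48] -> [138, -27, -144] -> -144
  [-10, 45, 10, 42, -20, 19, -36, 28] -> [28, -36, 19, -20, 42, 10, 45, -10] -> [32, -32, 23, -16, 46, 14, 49, -6] -> [32, -32, 23] -> [-32, 23, 32] -> [96, -69, -96] -> -96
  [6, -36, 1, -39, -25] -> [-25, -39, 1, -36, 6] -> [-21, -35, 5, -32, 10] -> [-21, -35, 5] -> [-35, -21, 5] -> [105, 63, -15] -> -15

-126; -21; -30; -144; -96; -15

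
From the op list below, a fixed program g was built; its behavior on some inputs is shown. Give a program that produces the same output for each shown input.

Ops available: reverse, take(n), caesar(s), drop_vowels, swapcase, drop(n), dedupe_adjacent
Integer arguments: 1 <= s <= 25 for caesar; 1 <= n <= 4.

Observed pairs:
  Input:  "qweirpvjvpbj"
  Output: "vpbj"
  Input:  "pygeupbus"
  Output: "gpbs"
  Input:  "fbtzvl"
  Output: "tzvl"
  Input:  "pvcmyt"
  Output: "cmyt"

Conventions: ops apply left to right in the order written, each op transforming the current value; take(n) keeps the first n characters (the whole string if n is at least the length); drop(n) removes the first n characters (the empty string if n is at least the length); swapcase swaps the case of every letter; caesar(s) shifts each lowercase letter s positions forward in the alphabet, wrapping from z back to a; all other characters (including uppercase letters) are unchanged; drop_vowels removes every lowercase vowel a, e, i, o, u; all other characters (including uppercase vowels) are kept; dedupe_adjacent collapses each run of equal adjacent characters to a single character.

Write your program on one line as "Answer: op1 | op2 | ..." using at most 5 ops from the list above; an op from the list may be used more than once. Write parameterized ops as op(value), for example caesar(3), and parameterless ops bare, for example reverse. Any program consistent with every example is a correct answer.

drop_vowels | reverse | take(4) | reverse

Check, running the answer program on each example:
  "qweirpvjvpbj" -> "qwrpvjvpbj" -> "jbpvjvprwq" -> "jbpv" -> "vpbj"
  "pygeupbus" -> "pygpbs" -> "sbpgyp" -> "sbpg" -> "gpbs"
  "fbtzvl" -> "fbtzvl" -> "lvztbf" -> "lvzt" -> "tzvl"
  "pvcmyt" -> "pvcmyt" -> "tymcvp" -> "tymc" -> "cmyt"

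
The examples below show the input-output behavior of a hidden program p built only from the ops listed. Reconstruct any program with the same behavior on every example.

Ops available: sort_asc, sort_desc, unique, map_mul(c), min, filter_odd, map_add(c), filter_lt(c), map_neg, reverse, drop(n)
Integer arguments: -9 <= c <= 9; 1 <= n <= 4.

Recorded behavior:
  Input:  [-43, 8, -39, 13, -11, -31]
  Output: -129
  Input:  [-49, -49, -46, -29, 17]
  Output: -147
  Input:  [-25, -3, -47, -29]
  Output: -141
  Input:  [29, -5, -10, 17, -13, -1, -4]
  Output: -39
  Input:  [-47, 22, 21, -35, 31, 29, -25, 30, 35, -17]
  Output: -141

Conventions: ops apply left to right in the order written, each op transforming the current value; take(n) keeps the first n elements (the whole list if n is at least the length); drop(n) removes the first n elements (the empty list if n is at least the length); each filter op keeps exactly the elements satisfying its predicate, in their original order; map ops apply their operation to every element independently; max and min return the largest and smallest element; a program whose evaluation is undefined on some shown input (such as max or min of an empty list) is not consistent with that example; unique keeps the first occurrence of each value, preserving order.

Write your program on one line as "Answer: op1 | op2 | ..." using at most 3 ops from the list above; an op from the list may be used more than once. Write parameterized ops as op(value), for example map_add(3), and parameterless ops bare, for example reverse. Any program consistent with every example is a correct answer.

map_mul(3) | min

Check, running the answer program on each example:
  [-43, 8, -39, 13, -11, -31] -> [-129, 24, -117, 39, -33, -93] -> -129
  [-49, -49, -46, -29, 17] -> [-147, -147, -138, -87, 51] -> -147
  [-25, -3, -47, -29] -> [-75, -9, -141, -87] -> -141
  [29, -5, -10, 17, -13, -1, -4] -> [87, -15, -30, 51, -39, -3, -12] -> -39
  [-47, 22, 21, -35, 31, 29, -25, 30, 35, -17] -> [-141, 66, 63, -105, 93, 87, -75, 90, 105, -51] -> -141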